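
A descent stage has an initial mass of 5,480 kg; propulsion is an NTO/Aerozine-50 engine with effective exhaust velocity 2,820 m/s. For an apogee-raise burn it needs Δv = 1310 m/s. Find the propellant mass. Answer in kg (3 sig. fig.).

propellant mass ≈ 2040 kg

Rocket equation: m₀/m_f = exp(Δv / v_e) = exp(1310 / 2820.0) = exp(0.4645) = 1.5913.
m_f = 5,480 / 1.5913 = 3,443.73 kg, so propellant = m₀ − m_f = 5,480 − 3,443.73 = 2,036.27 kg.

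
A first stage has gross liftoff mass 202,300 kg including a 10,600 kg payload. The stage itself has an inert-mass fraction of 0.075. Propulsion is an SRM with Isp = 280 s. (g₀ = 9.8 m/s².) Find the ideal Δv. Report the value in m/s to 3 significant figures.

Stage wet mass = m₀ − payload = 202,300 − 10,600 = 191,700 kg.
Stage dry mass = ε × stage wet mass = 0.075 × 191,700 = 14,377.5 kg.
Burnout mass m_f = stage dry + payload = 14,377.5 + 10,600 = 24,977.5 kg.
v_e = Isp · g₀ = 280 × 9.8 = 2744.0 m/s.
Rocket equation: Δv = v_e · ln(202,300/24,977.5) = 2744.0 × ln(8.099) = 2744.0 × 2.0918 ≈ 5740 m/s.

Δv ≈ 5740 m/s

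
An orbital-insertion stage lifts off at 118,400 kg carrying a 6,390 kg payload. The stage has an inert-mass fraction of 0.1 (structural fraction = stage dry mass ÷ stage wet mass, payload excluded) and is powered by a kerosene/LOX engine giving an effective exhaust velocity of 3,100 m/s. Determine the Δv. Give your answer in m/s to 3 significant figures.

Δv ≈ 5910 m/s

Stage wet mass = m₀ − payload = 118,400 − 6,390 = 112,010 kg.
Stage dry mass = ε × stage wet mass = 0.1 × 112,010 = 11,201 kg.
Burnout mass m_f = stage dry + payload = 11,201 + 6,390 = 17,591 kg.
Rocket equation: Δv = v_e · ln(118,400/17,591) = 3100.0 × ln(6.731) = 3100.0 × 1.9067 ≈ 5911 m/s.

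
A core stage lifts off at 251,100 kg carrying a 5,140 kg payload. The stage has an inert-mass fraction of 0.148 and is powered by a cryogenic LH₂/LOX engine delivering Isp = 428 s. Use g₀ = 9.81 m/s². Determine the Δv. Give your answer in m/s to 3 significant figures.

Stage wet mass = m₀ − payload = 251,100 − 5,140 = 245,960 kg.
Stage dry mass = ε × stage wet mass = 0.148 × 245,960 = 36,402.1 kg.
Burnout mass m_f = stage dry + payload = 36,402.1 + 5,140 = 41,542.1 kg.
v_e = Isp · g₀ = 428 × 9.81 = 4198.7 m/s.
By the Tsiolkovsky rocket equation, Δv = v_e · ln(251,100/41,542.1) = 4198.7 × ln(6.044) = 4198.7 × 1.7991 ≈ 7554 m/s.

Δv ≈ 7550 m/s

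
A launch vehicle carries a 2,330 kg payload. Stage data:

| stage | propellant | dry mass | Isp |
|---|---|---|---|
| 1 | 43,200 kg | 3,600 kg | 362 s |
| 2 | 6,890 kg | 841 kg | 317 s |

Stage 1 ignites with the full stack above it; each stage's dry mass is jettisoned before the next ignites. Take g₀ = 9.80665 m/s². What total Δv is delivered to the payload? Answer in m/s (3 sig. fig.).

Ignition mass of stage 1 = 43,200+3,600 + 6,890+841 + 2,330 = 56,861 kg.
Stage 1: m₀ = 56,861 kg, m_f = 56,861 − 43,200 = 13,661 kg; Δv = 362×9.80665×ln(4.162) = 3550.0×1.4261 ≈ 5063 m/s.
Stage 2: m₀ = 10,061 kg, m_f = 10,061 − 6,890 = 3,171 kg; Δv = 317×9.80665×ln(3.173) = 3108.7×1.1546 ≈ 3589 m/s.
Total Δv = 5063 + 3589 = 8652 m/s.

Δv ≈ 8650 m/s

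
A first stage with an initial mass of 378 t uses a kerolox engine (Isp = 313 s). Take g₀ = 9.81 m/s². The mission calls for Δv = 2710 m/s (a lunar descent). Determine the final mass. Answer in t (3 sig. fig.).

v_e = Isp · g₀ = 313 × 9.81 = 3070.5 m/s.
By the Tsiolkovsky rocket equation, m₀/m_f = exp(Δv / v_e) = exp(2710 / 3070.5) = exp(0.8826) = 2.4171.
m_f = m₀ / 2.4171 = 378 / 2.4171 = 156.386 t.

final mass ≈ 156 t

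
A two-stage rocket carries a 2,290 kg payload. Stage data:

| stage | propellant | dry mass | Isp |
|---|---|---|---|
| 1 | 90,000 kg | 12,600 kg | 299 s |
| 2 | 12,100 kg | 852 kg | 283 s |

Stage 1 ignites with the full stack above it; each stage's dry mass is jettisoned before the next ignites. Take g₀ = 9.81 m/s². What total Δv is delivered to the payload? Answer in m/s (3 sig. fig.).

Δv ≈ 8620 m/s

Ignition mass of stage 1 = 90,000+12,600 + 12,100+852 + 2,290 = 117,842 kg.
Stage 1: m₀ = 117,842 kg, m_f = 117,842 − 90,000 = 27,842 kg; Δv = 299×9.81×ln(4.233) = 2933.2×1.4428 ≈ 4232 m/s.
Stage 2: m₀ = 15,242 kg, m_f = 15,242 − 12,100 = 3,142 kg; Δv = 283×9.81×ln(4.851) = 2776.2×1.5792 ≈ 4384 m/s.
Total Δv = 4232 + 4384 = 8616 m/s.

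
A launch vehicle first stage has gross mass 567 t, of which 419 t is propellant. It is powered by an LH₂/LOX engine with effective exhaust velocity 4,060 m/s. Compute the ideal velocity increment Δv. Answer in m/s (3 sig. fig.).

m_f = m₀ − m_prop = 567 − 419 = 148 t.
Δv = v_e · ln(m₀/m_f) = 4060.0 × ln(3.831) = 4060.0 × 1.3431 ≈ 5453.2 m/s.

Δv ≈ 5450 m/s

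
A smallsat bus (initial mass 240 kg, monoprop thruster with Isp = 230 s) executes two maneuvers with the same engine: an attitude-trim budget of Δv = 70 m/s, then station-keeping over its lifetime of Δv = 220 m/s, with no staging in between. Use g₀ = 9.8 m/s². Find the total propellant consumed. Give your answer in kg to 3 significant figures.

v_e = Isp · g₀ = 230 × 9.8 = 2254.0 m/s.
After the first burn: m = 240 × exp(−70/2254.0) = 240 × 0.96942 = 232.661 kg.
After the second burn: m = 232.661 × exp(−220/2254.0) = 232.661 × 0.90701 = 211.026 kg.
Total propellant = m₀ − m_final = 240 − 211.026 = 28.974 kg.

total propellant consumed ≈ 29.0 kg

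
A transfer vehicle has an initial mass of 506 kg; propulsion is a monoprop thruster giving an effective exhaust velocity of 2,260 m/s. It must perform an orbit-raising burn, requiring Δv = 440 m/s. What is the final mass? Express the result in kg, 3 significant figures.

final mass ≈ 416 kg

m₀/m_f = exp(Δv / v_e) = exp(440 / 2260.0) = exp(0.1947) = 1.2149.
m_f = m₀ / 1.2149 = 506 / 1.2149 = 416.495 kg.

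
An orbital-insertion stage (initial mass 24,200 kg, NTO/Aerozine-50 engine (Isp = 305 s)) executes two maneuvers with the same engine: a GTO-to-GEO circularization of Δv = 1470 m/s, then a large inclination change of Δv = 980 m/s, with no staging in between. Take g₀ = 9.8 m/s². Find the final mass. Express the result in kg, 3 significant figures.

v_e = Isp · g₀ = 305 × 9.8 = 2989.0 m/s.
After the first burn: m = 24200 × exp(−1470/2989.0) = 24200 × 0.61152 = 14,798.8 kg.
After the second burn: m = 14,798.8 × exp(−980/2989.0) = 14,798.8 × 0.72046 = 10,661.9 kg.

final mass ≈ 10700 kg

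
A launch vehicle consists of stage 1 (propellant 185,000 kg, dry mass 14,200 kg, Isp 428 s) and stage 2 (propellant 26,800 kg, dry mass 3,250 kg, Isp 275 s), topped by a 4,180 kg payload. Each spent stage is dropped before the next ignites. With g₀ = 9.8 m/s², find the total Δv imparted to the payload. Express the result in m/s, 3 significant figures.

Ignition mass of stage 1 = 185,000+14,200 + 26,800+3,250 + 4,180 = 233,430 kg.
Stage 1: m₀ = 233,430 kg, m_f = 233,430 − 185,000 = 48,430 kg; Δv = 428×9.8×ln(4.82) = 4194.4×1.5728 ≈ 6597 m/s.
Stage 2: m₀ = 34,230 kg, m_f = 34,230 − 26,800 = 7,430 kg; Δv = 275×9.8×ln(4.607) = 2695.0×1.5276 ≈ 4117 m/s.
Total Δv = 6597 + 4117 = 10714 m/s.

Δv ≈ 10700 m/s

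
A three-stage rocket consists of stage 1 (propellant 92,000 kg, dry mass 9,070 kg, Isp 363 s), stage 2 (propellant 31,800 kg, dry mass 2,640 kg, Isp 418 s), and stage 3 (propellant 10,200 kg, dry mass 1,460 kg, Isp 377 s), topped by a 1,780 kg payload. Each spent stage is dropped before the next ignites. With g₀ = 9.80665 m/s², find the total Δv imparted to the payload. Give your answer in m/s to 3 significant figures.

Δv ≈ 13200 m/s

Ignition mass of stage 1 = 92,000+9,070 + 31,800+2,640 + 10,200+1,460 + 1,780 = 148,950 kg.
Stage 1: m₀ = 148,950 kg, m_f = 148,950 − 92,000 = 56,950 kg; Δv = 363×9.80665×ln(2.615) = 3559.8×0.9614 ≈ 3423 m/s.
Stage 2: m₀ = 47,880 kg, m_f = 47,880 − 31,800 = 16,080 kg; Δv = 418×9.80665×ln(2.978) = 4099.2×1.0911 ≈ 4473 m/s.
Stage 3: m₀ = 13,440 kg, m_f = 13,440 − 10,200 = 3,240 kg; Δv = 377×9.80665×ln(4.148) = 3697.1×1.4227 ≈ 5260 m/s.
Total Δv = 3423 + 4473 + 5260 = 13156 m/s.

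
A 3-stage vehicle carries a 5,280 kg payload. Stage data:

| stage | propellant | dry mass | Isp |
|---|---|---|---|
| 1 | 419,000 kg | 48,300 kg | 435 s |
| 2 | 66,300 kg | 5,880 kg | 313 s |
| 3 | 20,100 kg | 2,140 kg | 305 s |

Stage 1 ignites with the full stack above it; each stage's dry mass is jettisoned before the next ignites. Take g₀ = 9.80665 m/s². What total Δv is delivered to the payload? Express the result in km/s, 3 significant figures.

Ignition mass of stage 1 = 419,000+48,300 + 66,300+5,880 + 20,100+2,140 + 5,280 = 567,000 kg.
Stage 1: m₀ = 567,000 kg, m_f = 567,000 − 419,000 = 148,000 kg; Δv = 435×9.80665×ln(3.831) = 4265.9×1.3431 ≈ 5730 m/s.
Stage 2: m₀ = 99,700 kg, m_f = 99,700 − 66,300 = 33,400 kg; Δv = 313×9.80665×ln(2.985) = 3069.5×1.0936 ≈ 3357 m/s.
Stage 3: m₀ = 27,520 kg, m_f = 27,520 − 20,100 = 7,420 kg; Δv = 305×9.80665×ln(3.709) = 2991.0×1.3107 ≈ 3920 m/s.
Total Δv = 5730 + 3357 + 3920 = 13007 m/s.

Δv ≈ 13.0 km/s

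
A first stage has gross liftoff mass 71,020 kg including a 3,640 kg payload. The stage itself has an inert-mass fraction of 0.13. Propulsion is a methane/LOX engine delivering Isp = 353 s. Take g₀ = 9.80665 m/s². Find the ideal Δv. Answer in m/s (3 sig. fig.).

Δv ≈ 6040 m/s

Stage wet mass = m₀ − payload = 71,020 − 3,640 = 67,380 kg.
Stage dry mass = ε × stage wet mass = 0.13 × 67,380 = 8,759.4 kg.
Burnout mass m_f = stage dry + payload = 8,759.4 + 3,640 = 12,399.4 kg.
v_e = Isp · g₀ = 353 × 9.80665 = 3461.7 m/s.
Δv = v_e · ln(71,020/12,399.4) = 3461.7 × ln(5.728) = 3461.7 × 1.7453 ≈ 6042 m/s.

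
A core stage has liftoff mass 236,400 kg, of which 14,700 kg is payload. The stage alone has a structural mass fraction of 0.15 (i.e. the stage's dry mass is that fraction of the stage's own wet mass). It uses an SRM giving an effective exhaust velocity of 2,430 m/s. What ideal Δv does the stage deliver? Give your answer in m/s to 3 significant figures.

Stage wet mass = m₀ − payload = 236,400 − 14,700 = 221,700 kg.
Stage dry mass = ε × stage wet mass = 0.15 × 221,700 = 33,255 kg.
Burnout mass m_f = stage dry + payload = 33,255 + 14,700 = 47,955 kg.
Using Δv = v_e ln(m₀/m_f): Δv = v_e · ln(236,400/47,955) = 2430.0 × ln(4.93) = 2430.0 × 1.5953 ≈ 3876 m/s.

Δv ≈ 3880 m/s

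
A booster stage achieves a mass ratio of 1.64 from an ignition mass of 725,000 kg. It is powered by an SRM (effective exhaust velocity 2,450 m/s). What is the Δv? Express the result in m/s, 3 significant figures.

Using Δv = v_e ln(m₀/m_f): Δv = v_e · ln(1.64) = 2450.0 × 0.4947 ≈ 1212.0 m/s.

Δv ≈ 1210 m/s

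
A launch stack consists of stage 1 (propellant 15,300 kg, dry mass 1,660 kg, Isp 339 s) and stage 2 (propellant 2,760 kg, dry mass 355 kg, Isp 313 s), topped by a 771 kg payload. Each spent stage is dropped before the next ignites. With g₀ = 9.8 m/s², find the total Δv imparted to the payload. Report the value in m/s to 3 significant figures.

Δv ≈ 8200 m/s

Ignition mass of stage 1 = 15,300+1,660 + 2,760+355 + 771 = 20,846 kg.
Stage 1: m₀ = 20,846 kg, m_f = 20,846 − 15,300 = 5,546 kg; Δv = 339×9.8×ln(3.759) = 3322.2×1.3241 ≈ 4399 m/s.
Stage 2: m₀ = 3,886 kg, m_f = 3,886 − 2,760 = 1,126 kg; Δv = 313×9.8×ln(3.451) = 3067.4×1.2387 ≈ 3800 m/s.
Total Δv = 4399 + 3800 = 8199 m/s.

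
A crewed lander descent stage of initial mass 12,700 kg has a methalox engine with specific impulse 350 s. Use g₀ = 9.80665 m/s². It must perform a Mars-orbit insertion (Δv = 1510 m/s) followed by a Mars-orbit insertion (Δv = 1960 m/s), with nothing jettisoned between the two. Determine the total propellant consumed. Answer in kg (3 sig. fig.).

v_e = Isp · g₀ = 350 × 9.80665 = 3432.3 m/s.
After the first burn: m = 12700 × exp(−1510/3432.3) = 12700 × 0.64408 = 8,179.82 kg.
After the second burn: m = 8,179.82 × exp(−1960/3432.3) = 8,179.82 × 0.56494 = 4,621.11 kg.
Total propellant = m₀ − m_final = 12700 − 4,621.11 = 8,078.89 kg.

total propellant consumed ≈ 8080 kg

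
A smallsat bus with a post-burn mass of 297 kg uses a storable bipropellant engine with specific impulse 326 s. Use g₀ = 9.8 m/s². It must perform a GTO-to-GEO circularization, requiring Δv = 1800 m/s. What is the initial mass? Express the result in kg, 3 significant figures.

initial mass ≈ 522 kg

v_e = Isp · g₀ = 326 × 9.8 = 3194.8 m/s.
Rocket equation: m₀/m_f = exp(Δv / v_e) = exp(1800 / 3194.8) = exp(0.5634) = 1.7567.
m₀ = m_f × 1.7567 = 297 × 1.7567 = 521.74 kg.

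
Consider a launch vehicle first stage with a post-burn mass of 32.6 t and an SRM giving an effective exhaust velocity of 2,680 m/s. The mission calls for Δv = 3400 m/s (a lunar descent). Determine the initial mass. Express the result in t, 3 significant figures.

Rocket equation: m₀/m_f = exp(Δv / v_e) = exp(3400 / 2680.0) = exp(1.2687) = 3.5561.
m₀ = m_f × 3.5561 = 32.6 × 3.5561 = 115.929 t.

initial mass ≈ 116 t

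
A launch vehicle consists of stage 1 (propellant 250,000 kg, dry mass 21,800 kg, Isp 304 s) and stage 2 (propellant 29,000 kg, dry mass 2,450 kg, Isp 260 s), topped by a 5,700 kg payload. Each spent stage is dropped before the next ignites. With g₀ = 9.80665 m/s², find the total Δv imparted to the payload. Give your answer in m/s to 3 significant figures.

Ignition mass of stage 1 = 250,000+21,800 + 29,000+2,450 + 5,700 = 308,950 kg.
Stage 1: m₀ = 308,950 kg, m_f = 308,950 − 250,000 = 58,950 kg; Δv = 304×9.80665×ln(5.241) = 2981.2×1.6565 ≈ 4938 m/s.
Stage 2: m₀ = 37,150 kg, m_f = 37,150 − 29,000 = 8,150 kg; Δv = 260×9.80665×ln(4.558) = 2549.7×1.5169 ≈ 3868 m/s.
Total Δv = 4938 + 3868 = 8806 m/s.

Δv ≈ 8810 m/s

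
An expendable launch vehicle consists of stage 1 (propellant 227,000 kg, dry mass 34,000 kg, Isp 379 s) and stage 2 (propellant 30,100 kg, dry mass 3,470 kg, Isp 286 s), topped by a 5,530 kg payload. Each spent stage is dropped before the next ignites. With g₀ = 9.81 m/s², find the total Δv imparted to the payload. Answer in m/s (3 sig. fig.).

Ignition mass of stage 1 = 227,000+34,000 + 30,100+3,470 + 5,530 = 300,100 kg.
Stage 1: m₀ = 300,100 kg, m_f = 300,100 − 227,000 = 73,100 kg; Δv = 379×9.81×ln(4.105) = 3718.0×1.4123 ≈ 5251 m/s.
Stage 2: m₀ = 39,100 kg, m_f = 39,100 − 30,100 = 9,000 kg; Δv = 286×9.81×ln(4.344) = 2805.7×1.4689 ≈ 4121 m/s.
Total Δv = 5251 + 4121 = 9372 m/s.

Δv ≈ 9370 m/s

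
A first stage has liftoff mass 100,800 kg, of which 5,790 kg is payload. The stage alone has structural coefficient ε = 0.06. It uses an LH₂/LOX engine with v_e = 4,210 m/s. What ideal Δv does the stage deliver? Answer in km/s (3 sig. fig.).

Stage wet mass = m₀ − payload = 100,800 − 5,790 = 95,010 kg.
Stage dry mass = ε × stage wet mass = 0.06 × 95,010 = 5,700.6 kg.
Burnout mass m_f = stage dry + payload = 5,700.6 + 5,790 = 11,490.6 kg.
Δv = v_e · ln(100,800/11,490.6) = 4210.0 × ln(8.772) = 4210.0 × 2.1716 ≈ 9142 m/s.

Δv ≈ 9.14 km/s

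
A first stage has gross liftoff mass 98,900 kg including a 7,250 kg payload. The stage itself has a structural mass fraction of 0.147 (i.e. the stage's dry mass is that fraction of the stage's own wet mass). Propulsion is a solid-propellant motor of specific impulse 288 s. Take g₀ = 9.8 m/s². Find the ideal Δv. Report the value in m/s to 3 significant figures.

Δv ≈ 4410 m/s

Stage wet mass = m₀ − payload = 98,900 − 7,250 = 91,650 kg.
Stage dry mass = ε × stage wet mass = 0.147 × 91,650 = 13,472.6 kg.
Burnout mass m_f = stage dry + payload = 13,472.6 + 7,250 = 20,722.6 kg.
v_e = Isp · g₀ = 288 × 9.8 = 2822.4 m/s.
By the Tsiolkovsky rocket equation, Δv = v_e · ln(98,900/20,722.6) = 2822.4 × ln(4.773) = 2822.4 × 1.5629 ≈ 4411 m/s.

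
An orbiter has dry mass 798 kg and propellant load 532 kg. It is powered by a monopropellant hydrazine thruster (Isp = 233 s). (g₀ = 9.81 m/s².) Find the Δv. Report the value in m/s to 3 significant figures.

Δv ≈ 1170 m/s

v_e = Isp · g₀ = 233 × 9.81 = 2285.7 m/s.
m₀ = m_dry + m_prop = 798 + 532 = 1,330 kg.
Δv = v_e · ln(m₀/m_f) = 2285.7 × ln(1.667) = 2285.7 × 0.5108 ≈ 1167.6 m/s.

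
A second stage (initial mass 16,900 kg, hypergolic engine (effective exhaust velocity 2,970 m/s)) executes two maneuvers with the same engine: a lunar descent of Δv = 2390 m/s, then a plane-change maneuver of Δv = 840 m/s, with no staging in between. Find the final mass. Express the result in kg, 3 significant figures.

After the first burn: m = 16900 × exp(−2390/2970.0) = 16900 × 0.44722 = 7,558.02 kg.
After the second burn: m = 7,558.02 × exp(−840/2970.0) = 7,558.02 × 0.75365 = 5,696.1 kg.

final mass ≈ 5700 kg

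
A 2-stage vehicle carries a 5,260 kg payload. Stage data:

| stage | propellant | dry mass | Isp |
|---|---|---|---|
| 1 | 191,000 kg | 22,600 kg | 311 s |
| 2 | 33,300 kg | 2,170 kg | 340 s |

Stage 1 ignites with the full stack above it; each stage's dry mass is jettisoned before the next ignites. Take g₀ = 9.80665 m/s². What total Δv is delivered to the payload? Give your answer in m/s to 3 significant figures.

Δv ≈ 9910 m/s

Ignition mass of stage 1 = 191,000+22,600 + 33,300+2,170 + 5,260 = 254,330 kg.
Stage 1: m₀ = 254,330 kg, m_f = 254,330 − 191,000 = 63,330 kg; Δv = 311×9.80665×ln(4.016) = 3049.9×1.3903 ≈ 4240 m/s.
Stage 2: m₀ = 40,730 kg, m_f = 40,730 − 33,300 = 7,430 kg; Δv = 340×9.80665×ln(5.482) = 3334.3×1.7014 ≈ 5673 m/s.
Total Δv = 4240 + 5673 = 9913 m/s.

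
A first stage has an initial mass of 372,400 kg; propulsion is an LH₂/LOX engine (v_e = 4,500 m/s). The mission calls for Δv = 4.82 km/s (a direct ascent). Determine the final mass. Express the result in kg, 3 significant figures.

final mass ≈ 128000 kg

Rocket equation: m₀/m_f = exp(Δv / v_e) = exp(4820 / 4500.0) = exp(1.0711) = 2.9186.
m_f = m₀ / 2.9186 = 372,400 / 2.9186 = 127,595 kg.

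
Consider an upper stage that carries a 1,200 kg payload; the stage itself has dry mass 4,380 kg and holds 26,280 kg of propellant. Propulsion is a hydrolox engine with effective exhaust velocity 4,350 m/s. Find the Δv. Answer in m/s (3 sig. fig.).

Δv ≈ 7580 m/s

m₀ = payload + dry + propellant = 1,200 + 4,380 + 26,280 = 31,860 kg.
m_f = payload + dry = 1,200 + 4,380 = 5,580 kg.
Δv = v_e · ln(m₀/m_f) = 4350.0 × ln(5.71) = 4350.0 × 1.7422 ≈ 7578.4 m/s.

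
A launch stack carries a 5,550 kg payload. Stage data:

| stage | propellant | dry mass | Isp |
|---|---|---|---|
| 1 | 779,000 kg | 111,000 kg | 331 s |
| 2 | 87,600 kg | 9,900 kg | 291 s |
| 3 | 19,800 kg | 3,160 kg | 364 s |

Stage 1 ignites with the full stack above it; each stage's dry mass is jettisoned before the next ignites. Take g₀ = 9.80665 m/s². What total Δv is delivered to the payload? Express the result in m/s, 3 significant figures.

Ignition mass of stage 1 = 779,000+111,000 + 87,600+9,900 + 19,800+3,160 + 5,550 = 1,016,010 kg.
Stage 1: m₀ = 1,016,010 kg, m_f = 1,016,010 − 779,000 = 237,010 kg; Δv = 331×9.80665×ln(4.287) = 3246.0×1.4555 ≈ 4725 m/s.
Stage 2: m₀ = 126,010 kg, m_f = 126,010 − 87,600 = 38,410 kg; Δv = 291×9.80665×ln(3.281) = 2853.7×1.1880 ≈ 3390 m/s.
Stage 3: m₀ = 28,510 kg, m_f = 28,510 − 19,800 = 8,710 kg; Δv = 364×9.80665×ln(3.273) = 3569.6×1.1858 ≈ 4233 m/s.
Total Δv = 4725 + 3390 + 4233 = 12348 m/s.

Δv ≈ 12300 m/s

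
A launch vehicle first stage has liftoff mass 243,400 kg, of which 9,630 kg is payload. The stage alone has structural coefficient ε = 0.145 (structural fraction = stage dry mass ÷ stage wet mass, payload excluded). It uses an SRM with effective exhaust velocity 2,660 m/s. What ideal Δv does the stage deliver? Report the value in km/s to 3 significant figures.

Δv ≈ 4.58 km/s

Stage wet mass = m₀ − payload = 243,400 − 9,630 = 233,770 kg.
Stage dry mass = ε × stage wet mass = 0.145 × 233,770 = 33,896.7 kg.
Burnout mass m_f = stage dry + payload = 33,896.7 + 9,630 = 43,526.7 kg.
Δv = v_e · ln(243,400/43,526.7) = 2660.0 × ln(5.592) = 2660.0 × 1.7213 ≈ 4579 m/s.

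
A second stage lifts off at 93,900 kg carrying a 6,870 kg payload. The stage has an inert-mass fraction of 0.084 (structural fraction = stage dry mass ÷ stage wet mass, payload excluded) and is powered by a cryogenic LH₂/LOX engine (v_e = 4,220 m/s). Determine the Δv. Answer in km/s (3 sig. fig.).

Stage wet mass = m₀ − payload = 93,900 − 6,870 = 87,030 kg.
Stage dry mass = ε × stage wet mass = 0.084 × 87,030 = 7,310.52 kg.
Burnout mass m_f = stage dry + payload = 7,310.52 + 6,870 = 14,180.52 kg.
Δv = v_e · ln(93,900/14,180.52) = 4220.0 × ln(6.622) = 4220.0 × 1.8904 ≈ 7977 m/s.

Δv ≈ 7.98 km/s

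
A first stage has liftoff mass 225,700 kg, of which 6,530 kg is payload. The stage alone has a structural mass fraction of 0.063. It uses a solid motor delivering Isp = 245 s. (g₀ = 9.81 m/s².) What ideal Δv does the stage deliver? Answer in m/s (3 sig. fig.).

Stage wet mass = m₀ − payload = 225,700 − 6,530 = 219,170 kg.
Stage dry mass = ε × stage wet mass = 0.063 × 219,170 = 13,807.7 kg.
Burnout mass m_f = stage dry + payload = 13,807.7 + 6,530 = 20,337.7 kg.
v_e = Isp · g₀ = 245 × 9.81 = 2403.5 m/s.
Using Δv = v_e ln(m₀/m_f): Δv = v_e · ln(225,700/20,337.7) = 2403.5 × ln(11.1) = 2403.5 × 2.4067 ≈ 5784 m/s.

Δv ≈ 5780 m/s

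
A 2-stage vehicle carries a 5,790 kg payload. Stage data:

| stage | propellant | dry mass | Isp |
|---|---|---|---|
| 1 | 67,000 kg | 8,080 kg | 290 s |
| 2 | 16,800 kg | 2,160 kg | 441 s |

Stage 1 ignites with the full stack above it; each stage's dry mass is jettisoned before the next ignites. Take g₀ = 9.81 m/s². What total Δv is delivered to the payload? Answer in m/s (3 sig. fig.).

Ignition mass of stage 1 = 67,000+8,080 + 16,800+2,160 + 5,790 = 99,830 kg.
Stage 1: m₀ = 99,830 kg, m_f = 99,830 − 67,000 = 32,830 kg; Δv = 290×9.81×ln(3.041) = 2844.9×1.1121 ≈ 3164 m/s.
Stage 2: m₀ = 24,750 kg, m_f = 24,750 − 16,800 = 7,950 kg; Δv = 441×9.81×ln(3.113) = 4326.2×1.1357 ≈ 4913 m/s.
Total Δv = 3164 + 4913 = 8077 m/s.

Δv ≈ 8080 m/s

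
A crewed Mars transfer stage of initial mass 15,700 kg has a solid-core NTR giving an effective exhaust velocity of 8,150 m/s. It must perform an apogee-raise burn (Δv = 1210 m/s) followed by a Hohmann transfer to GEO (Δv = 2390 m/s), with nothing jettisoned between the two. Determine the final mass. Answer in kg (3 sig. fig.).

After the first burn: m = 15700 × exp(−1210/8150.0) = 15700 × 0.86203 = 13,533.9 kg.
After the second burn: m = 13,533.9 × exp(−2390/8150.0) = 13,533.9 × 0.74583 = 10,094 kg.

final mass ≈ 10100 kg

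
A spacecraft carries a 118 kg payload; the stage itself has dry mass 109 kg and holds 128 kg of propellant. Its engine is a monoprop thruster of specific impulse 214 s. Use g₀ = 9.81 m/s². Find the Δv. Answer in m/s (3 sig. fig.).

v_e = Isp · g₀ = 214 × 9.81 = 2099.3 m/s.
m₀ = payload + dry + propellant = 118 + 109 + 128 = 355 kg.
m_f = payload + dry = 118 + 109 = 227 kg.
By the Tsiolkovsky rocket equation, Δv = v_e · ln(m₀/m_f) = 2099.3 × ln(1.564) = 2099.3 × 0.4472 ≈ 938.8 m/s.

Δv ≈ 939 m/s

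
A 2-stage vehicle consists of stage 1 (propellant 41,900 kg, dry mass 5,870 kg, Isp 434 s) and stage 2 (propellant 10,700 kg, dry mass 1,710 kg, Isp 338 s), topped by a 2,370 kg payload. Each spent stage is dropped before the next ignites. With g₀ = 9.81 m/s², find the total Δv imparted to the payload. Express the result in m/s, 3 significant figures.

Δv ≈ 8990 m/s

Ignition mass of stage 1 = 41,900+5,870 + 10,700+1,710 + 2,370 = 62,550 kg.
Stage 1: m₀ = 62,550 kg, m_f = 62,550 − 41,900 = 20,650 kg; Δv = 434×9.81×ln(3.029) = 4257.5×1.1083 ≈ 4718 m/s.
Stage 2: m₀ = 14,780 kg, m_f = 14,780 − 10,700 = 4,080 kg; Δv = 338×9.81×ln(3.623) = 3315.8×1.2872 ≈ 4268 m/s.
Total Δv = 4718 + 4268 = 8986 m/s.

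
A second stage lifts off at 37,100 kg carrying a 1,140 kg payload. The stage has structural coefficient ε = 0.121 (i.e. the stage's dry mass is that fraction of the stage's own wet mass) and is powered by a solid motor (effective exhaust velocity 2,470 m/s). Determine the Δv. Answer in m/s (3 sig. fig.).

Stage wet mass = m₀ − payload = 37,100 − 1,140 = 35,960 kg.
Stage dry mass = ε × stage wet mass = 0.121 × 35,960 = 4,351.16 kg.
Burnout mass m_f = stage dry + payload = 4,351.16 + 1,140 = 5,491.16 kg.
From the ideal rocket equation, Δv = v_e · ln(37,100/5,491.16) = 2470.0 × ln(6.756) = 2470.0 × 1.9105 ≈ 4719 m/s.

Δv ≈ 4720 m/s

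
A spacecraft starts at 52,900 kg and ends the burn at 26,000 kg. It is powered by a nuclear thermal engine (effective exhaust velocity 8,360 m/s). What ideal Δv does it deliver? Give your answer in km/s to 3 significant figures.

Δv ≈ 5.94 km/s

Δv = v_e · ln(m₀/m_f) = 8360.0 × ln(2.035) = 8360.0 × 0.7103 ≈ 5938.2 m/s.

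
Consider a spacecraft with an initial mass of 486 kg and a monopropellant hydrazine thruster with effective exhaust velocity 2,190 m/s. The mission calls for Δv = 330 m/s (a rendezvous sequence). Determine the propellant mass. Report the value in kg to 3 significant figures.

Using Δv = v_e ln(m₀/m_f): m₀/m_f = exp(Δv / v_e) = exp(330 / 2190.0) = exp(0.1507) = 1.1626.
m_f = 486 / 1.1626 = 418.029 kg, so propellant = m₀ − m_f = 486 − 418.029 = 67.971 kg.

propellant mass ≈ 68.0 kg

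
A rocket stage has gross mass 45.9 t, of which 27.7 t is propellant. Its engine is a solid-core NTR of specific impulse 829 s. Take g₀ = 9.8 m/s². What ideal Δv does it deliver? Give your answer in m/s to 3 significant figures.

Δv ≈ 7520 m/s

v_e = Isp · g₀ = 829 × 9.8 = 8124.2 m/s.
m_f = m₀ − m_prop = 45.9 − 27.7 = 18.2 t.
From the ideal rocket equation, Δv = v_e · ln(m₀/m_f) = 8124.2 × ln(2.522) = 8124.2 × 0.9250 ≈ 7515.2 m/s.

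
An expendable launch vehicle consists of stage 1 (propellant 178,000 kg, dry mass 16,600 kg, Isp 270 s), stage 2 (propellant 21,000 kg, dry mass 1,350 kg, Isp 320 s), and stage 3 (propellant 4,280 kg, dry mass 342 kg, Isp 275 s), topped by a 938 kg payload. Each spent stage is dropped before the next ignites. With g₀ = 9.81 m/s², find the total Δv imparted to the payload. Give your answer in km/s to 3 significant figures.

Δv ≈ 12.6 km/s

Ignition mass of stage 1 = 178,000+16,600 + 21,000+1,350 + 4,280+342 + 938 = 222,510 kg.
Stage 1: m₀ = 222,510 kg, m_f = 222,510 − 178,000 = 44,510 kg; Δv = 270×9.81×ln(4.999) = 2648.7×1.6093 ≈ 4262 m/s.
Stage 2: m₀ = 27,910 kg, m_f = 27,910 − 21,000 = 6,910 kg; Δv = 320×9.81×ln(4.039) = 3139.2×1.3960 ≈ 4382 m/s.
Stage 3: m₀ = 5,560 kg, m_f = 5,560 − 4,280 = 1,280 kg; Δv = 275×9.81×ln(4.344) = 2697.8×1.4687 ≈ 3962 m/s.
Total Δv = 4262 + 4382 + 3962 = 12606 m/s.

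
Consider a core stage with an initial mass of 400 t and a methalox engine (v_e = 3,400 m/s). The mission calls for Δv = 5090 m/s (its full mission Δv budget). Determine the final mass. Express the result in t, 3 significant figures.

final mass ≈ 89.5 t

m₀/m_f = exp(Δv / v_e) = exp(5090 / 3400.0) = exp(1.4971) = 4.4685.
m_f = m₀ / 4.4685 = 400 / 4.4685 = 89.5155 t.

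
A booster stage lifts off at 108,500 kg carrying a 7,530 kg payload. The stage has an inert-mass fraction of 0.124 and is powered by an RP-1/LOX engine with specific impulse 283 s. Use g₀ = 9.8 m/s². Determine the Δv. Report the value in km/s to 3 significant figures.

Stage wet mass = m₀ − payload = 108,500 − 7,530 = 100,970 kg.
Stage dry mass = ε × stage wet mass = 0.124 × 100,970 = 12,520.3 kg.
Burnout mass m_f = stage dry + payload = 12,520.3 + 7,530 = 20,050.3 kg.
v_e = Isp · g₀ = 283 × 9.8 = 2773.4 m/s.
From the ideal rocket equation, Δv = v_e · ln(108,500/20,050.3) = 2773.4 × ln(5.411) = 2773.4 × 1.6885 ≈ 4683 m/s.

Δv ≈ 4.68 km/s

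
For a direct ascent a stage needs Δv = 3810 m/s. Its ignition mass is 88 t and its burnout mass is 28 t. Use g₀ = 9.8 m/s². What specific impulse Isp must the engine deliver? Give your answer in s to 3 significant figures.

Isp ≈ 340 s

ln(m₀/m_f) = ln(88000/28000) = ln(3.143) = 1.1451.
From the ideal rocket equation, v_e = Δv / ln(m₀/m_f) = 3810 / 1.1451 = 3327.1 m/s.
Isp = v_e / g₀ = 3327.1 / 9.8 = 339.5 s.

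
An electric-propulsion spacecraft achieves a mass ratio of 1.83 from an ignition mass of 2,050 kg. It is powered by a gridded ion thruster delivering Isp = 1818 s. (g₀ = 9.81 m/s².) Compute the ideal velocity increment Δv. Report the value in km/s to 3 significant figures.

v_e = Isp · g₀ = 1818 × 9.81 = 17834.6 m/s.
By the Tsiolkovsky rocket equation, Δv = v_e · ln(1.83) = 17834.6 × 0.6043 ≈ 10777.7 m/s.

Δv ≈ 10.8 km/s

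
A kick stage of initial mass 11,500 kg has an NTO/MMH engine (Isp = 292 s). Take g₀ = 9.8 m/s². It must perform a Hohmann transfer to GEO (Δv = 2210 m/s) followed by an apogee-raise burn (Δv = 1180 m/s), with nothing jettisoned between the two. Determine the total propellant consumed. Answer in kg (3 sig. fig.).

v_e = Isp · g₀ = 292 × 9.8 = 2861.6 m/s.
After the first burn: m = 11500 × exp(−2210/2861.6) = 11500 × 0.46195 = 5,312.43 kg.
After the second burn: m = 5,312.43 × exp(−1180/2861.6) = 5,312.43 × 0.66209 = 3,517.31 kg.
Total propellant = m₀ − m_final = 11500 − 3,517.31 = 7,982.69 kg.

total propellant consumed ≈ 7980 kg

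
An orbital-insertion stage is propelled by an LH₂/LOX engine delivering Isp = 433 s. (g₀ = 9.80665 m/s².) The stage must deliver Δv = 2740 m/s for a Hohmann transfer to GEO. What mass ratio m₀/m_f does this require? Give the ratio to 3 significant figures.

mass ratio ≈ 1.91

v_e = Isp · g₀ = 433 × 9.80665 = 4246.3 m/s.
m₀/m_f = exp(Δv / v_e) = exp(2740 / 4246.3) = exp(0.6453) = 1.9065.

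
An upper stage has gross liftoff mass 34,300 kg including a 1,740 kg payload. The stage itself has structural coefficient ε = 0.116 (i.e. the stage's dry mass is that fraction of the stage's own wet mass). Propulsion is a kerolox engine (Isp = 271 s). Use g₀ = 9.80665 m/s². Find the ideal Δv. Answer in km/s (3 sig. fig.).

Stage wet mass = m₀ − payload = 34,300 − 1,740 = 32,560 kg.
Stage dry mass = ε × stage wet mass = 0.116 × 32,560 = 3,776.96 kg.
Burnout mass m_f = stage dry + payload = 3,776.96 + 1,740 = 5,516.96 kg.
v_e = Isp · g₀ = 271 × 9.80665 = 2657.6 m/s.
Δv = v_e · ln(34,300/5,516.96) = 2657.6 × ln(6.217) = 2657.6 × 1.8273 ≈ 4856 m/s.

Δv ≈ 4.86 km/s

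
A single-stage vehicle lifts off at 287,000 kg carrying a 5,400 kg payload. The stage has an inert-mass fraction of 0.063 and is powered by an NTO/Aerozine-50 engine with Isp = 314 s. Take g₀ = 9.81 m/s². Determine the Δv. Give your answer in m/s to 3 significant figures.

Stage wet mass = m₀ − payload = 287,000 − 5,400 = 281,600 kg.
Stage dry mass = ε × stage wet mass = 0.063 × 281,600 = 17,740.8 kg.
Burnout mass m_f = stage dry + payload = 17,740.8 + 5,400 = 23,140.8 kg.
v_e = Isp · g₀ = 314 × 9.81 = 3080.3 m/s.
Δv = v_e · ln(287,000/23,140.8) = 3080.3 × ln(12.4) = 3080.3 × 2.5179 ≈ 7756 m/s.

Δv ≈ 7760 m/s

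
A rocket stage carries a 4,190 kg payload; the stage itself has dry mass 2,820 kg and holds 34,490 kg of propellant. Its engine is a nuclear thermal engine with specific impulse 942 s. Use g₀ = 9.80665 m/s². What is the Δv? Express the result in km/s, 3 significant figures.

v_e = Isp · g₀ = 942 × 9.80665 = 9237.9 m/s.
m₀ = payload + dry + propellant = 4,190 + 2,820 + 34,490 = 41,500 kg.
m_f = payload + dry = 4,190 + 2,820 = 7,010 kg.
Δv = v_e · ln(m₀/m_f) = 9237.9 × ln(5.92) = 9237.9 × 1.7784 ≈ 16428.2 m/s.

Δv ≈ 16.4 km/s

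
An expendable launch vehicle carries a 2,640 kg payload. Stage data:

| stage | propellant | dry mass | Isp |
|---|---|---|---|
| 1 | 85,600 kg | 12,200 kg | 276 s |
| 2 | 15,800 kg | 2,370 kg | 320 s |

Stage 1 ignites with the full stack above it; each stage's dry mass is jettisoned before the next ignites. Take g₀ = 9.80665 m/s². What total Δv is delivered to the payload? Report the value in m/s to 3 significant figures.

Ignition mass of stage 1 = 85,600+12,200 + 15,800+2,370 + 2,640 = 118,610 kg.
Stage 1: m₀ = 118,610 kg, m_f = 118,610 − 85,600 = 33,010 kg; Δv = 276×9.80665×ln(3.593) = 2706.6×1.2790 ≈ 3462 m/s.
Stage 2: m₀ = 20,810 kg, m_f = 20,810 − 15,800 = 5,010 kg; Δv = 320×9.80665×ln(4.154) = 3138.1×1.4240 ≈ 4469 m/s.
Total Δv = 3462 + 4469 = 7931 m/s.

Δv ≈ 7930 m/s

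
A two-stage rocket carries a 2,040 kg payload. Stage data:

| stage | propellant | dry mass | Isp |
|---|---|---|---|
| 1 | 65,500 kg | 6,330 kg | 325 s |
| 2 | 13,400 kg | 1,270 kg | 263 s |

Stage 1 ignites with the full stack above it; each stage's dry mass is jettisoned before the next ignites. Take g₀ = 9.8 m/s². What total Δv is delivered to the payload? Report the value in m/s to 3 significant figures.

Δv ≈ 8460 m/s

Ignition mass of stage 1 = 65,500+6,330 + 13,400+1,270 + 2,040 = 88,540 kg.
Stage 1: m₀ = 88,540 kg, m_f = 88,540 − 65,500 = 23,040 kg; Δv = 325×9.8×ln(3.843) = 3185.0×1.3462 ≈ 4288 m/s.
Stage 2: m₀ = 16,710 kg, m_f = 16,710 − 13,400 = 3,310 kg; Δv = 263×9.8×ln(5.048) = 2577.4×1.6191 ≈ 4173 m/s.
Total Δv = 4288 + 4173 = 8461 m/s.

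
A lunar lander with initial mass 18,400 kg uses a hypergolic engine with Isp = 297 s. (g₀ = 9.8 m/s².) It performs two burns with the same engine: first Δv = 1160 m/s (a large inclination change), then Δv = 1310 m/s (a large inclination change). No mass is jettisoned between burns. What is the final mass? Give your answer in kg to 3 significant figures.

v_e = Isp · g₀ = 297 × 9.8 = 2910.6 m/s.
After the first burn: m = 18400 × exp(−1160/2910.6) = 18400 × 0.67130 = 12,351.9 kg.
After the second burn: m = 12,351.9 × exp(−1310/2910.6) = 12,351.9 × 0.63758 = 7,875.32 kg.

final mass ≈ 7880 kg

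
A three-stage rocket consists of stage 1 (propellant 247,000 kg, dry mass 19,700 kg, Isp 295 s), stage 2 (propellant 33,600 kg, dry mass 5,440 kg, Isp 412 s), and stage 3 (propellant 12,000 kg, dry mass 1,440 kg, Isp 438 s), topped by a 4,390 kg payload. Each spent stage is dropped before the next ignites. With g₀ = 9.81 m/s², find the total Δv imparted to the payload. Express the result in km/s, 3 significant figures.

Δv ≈ 12.6 km/s

Ignition mass of stage 1 = 247,000+19,700 + 33,600+5,440 + 12,000+1,440 + 4,390 = 323,570 kg.
Stage 1: m₀ = 323,570 kg, m_f = 323,570 − 247,000 = 76,570 kg; Δv = 295×9.81×ln(4.226) = 2894.0×1.4412 ≈ 4171 m/s.
Stage 2: m₀ = 56,870 kg, m_f = 56,870 − 33,600 = 23,270 kg; Δv = 412×9.81×ln(2.444) = 4041.7×0.8936 ≈ 3612 m/s.
Stage 3: m₀ = 17,830 kg, m_f = 17,830 − 12,000 = 5,830 kg; Δv = 438×9.81×ln(3.058) = 4296.8×1.1179 ≈ 4803 m/s.
Total Δv = 4171 + 3612 + 4803 = 12586 m/s.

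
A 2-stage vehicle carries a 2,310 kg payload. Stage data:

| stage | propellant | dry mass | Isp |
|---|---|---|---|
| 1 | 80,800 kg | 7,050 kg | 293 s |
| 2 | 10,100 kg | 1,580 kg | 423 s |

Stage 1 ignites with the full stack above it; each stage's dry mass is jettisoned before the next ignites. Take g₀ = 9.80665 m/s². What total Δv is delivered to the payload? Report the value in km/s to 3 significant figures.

Ignition mass of stage 1 = 80,800+7,050 + 10,100+1,580 + 2,310 = 101,840 kg.
Stage 1: m₀ = 101,840 kg, m_f = 101,840 − 80,800 = 21,040 kg; Δv = 293×9.80665×ln(4.84) = 2873.3×1.5770 ≈ 4531 m/s.
Stage 2: m₀ = 13,990 kg, m_f = 13,990 − 10,100 = 3,890 kg; Δv = 423×9.80665×ln(3.596) = 4148.2×1.2799 ≈ 5309 m/s.
Total Δv = 4531 + 5309 = 9840 m/s.

Δv ≈ 9.84 km/s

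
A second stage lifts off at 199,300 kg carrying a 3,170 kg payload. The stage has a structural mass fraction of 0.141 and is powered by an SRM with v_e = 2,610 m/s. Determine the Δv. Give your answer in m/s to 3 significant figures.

Stage wet mass = m₀ − payload = 199,300 − 3,170 = 196,130 kg.
Stage dry mass = ε × stage wet mass = 0.141 × 196,130 = 27,654.3 kg.
Burnout mass m_f = stage dry + payload = 27,654.3 + 3,170 = 30,824.3 kg.
Δv = v_e · ln(199,300/30,824.3) = 2610.0 × ln(6.466) = 2610.0 × 1.8665 ≈ 4872 m/s.

Δv ≈ 4870 m/s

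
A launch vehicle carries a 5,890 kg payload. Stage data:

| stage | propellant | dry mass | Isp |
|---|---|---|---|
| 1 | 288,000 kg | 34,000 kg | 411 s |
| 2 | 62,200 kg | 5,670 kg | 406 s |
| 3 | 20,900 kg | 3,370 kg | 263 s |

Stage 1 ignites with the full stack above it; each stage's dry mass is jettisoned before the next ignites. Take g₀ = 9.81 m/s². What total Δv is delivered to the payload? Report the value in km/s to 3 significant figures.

Ignition mass of stage 1 = 288,000+34,000 + 62,200+5,670 + 20,900+3,370 + 5,890 = 420,030 kg.
Stage 1: m₀ = 420,030 kg, m_f = 420,030 − 288,000 = 132,030 kg; Δv = 411×9.81×ln(3.181) = 4031.9×1.1573 ≈ 4666 m/s.
Stage 2: m₀ = 98,030 kg, m_f = 98,030 − 62,200 = 35,830 kg; Δv = 406×9.81×ln(2.736) = 3982.9×1.0065 ≈ 4009 m/s.
Stage 3: m₀ = 30,160 kg, m_f = 30,160 − 20,900 = 9,260 kg; Δv = 263×9.81×ln(3.257) = 2580.0×1.1808 ≈ 3047 m/s.
Total Δv = 4666 + 4009 + 3047 = 11722 m/s.

Δv ≈ 11.7 km/s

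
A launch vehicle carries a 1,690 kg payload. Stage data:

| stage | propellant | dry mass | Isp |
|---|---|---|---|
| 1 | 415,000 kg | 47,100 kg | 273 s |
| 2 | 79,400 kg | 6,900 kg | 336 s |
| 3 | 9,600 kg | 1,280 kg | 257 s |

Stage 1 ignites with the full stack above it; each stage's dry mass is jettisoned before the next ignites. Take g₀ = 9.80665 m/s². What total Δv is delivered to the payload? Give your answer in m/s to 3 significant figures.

Δv ≈ 12600 m/s

Ignition mass of stage 1 = 415,000+47,100 + 79,400+6,900 + 9,600+1,280 + 1,690 = 560,970 kg.
Stage 1: m₀ = 560,970 kg, m_f = 560,970 − 415,000 = 145,970 kg; Δv = 273×9.80665×ln(3.843) = 2677.2×1.3463 ≈ 3604 m/s.
Stage 2: m₀ = 98,870 kg, m_f = 98,870 − 79,400 = 19,470 kg; Δv = 336×9.80665×ln(5.078) = 3295.0×1.6249 ≈ 5354 m/s.
Stage 3: m₀ = 12,570 kg, m_f = 12,570 − 9,600 = 2,970 kg; Δv = 257×9.80665×ln(4.232) = 2520.3×1.4428 ≈ 3636 m/s.
Total Δv = 3604 + 5354 + 3636 = 12594 m/s.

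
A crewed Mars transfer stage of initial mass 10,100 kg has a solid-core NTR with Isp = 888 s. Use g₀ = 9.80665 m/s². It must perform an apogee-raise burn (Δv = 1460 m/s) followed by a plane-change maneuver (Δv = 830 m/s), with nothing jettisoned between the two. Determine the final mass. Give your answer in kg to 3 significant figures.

final mass ≈ 7760 kg

v_e = Isp · g₀ = 888 × 9.80665 = 8708.3 m/s.
After the first burn: m = 10100 × exp(−1460/8708.3) = 10100 × 0.84564 = 8,540.96 kg.
After the second burn: m = 8,540.96 × exp(−830/8708.3) = 8,540.96 × 0.90909 = 7,764.5 kg.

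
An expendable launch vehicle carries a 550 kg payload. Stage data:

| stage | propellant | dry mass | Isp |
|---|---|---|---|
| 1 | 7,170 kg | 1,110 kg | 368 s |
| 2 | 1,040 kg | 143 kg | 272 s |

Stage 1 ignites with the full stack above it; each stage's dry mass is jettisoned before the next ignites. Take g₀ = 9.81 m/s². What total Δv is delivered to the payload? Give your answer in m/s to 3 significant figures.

Ignition mass of stage 1 = 7,170+1,110 + 1,040+143 + 550 = 10,013 kg.
Stage 1: m₀ = 10,013 kg, m_f = 10,013 − 7,170 = 2,843 kg; Δv = 368×9.81×ln(3.522) = 3610.1×1.2590 ≈ 4545 m/s.
Stage 2: m₀ = 1,733 kg, m_f = 1,733 − 1,040 = 693 kg; Δv = 272×9.81×ln(2.501) = 2668.3×0.9166 ≈ 2446 m/s.
Total Δv = 4545 + 2446 = 6991 m/s.

Δv ≈ 6990 m/s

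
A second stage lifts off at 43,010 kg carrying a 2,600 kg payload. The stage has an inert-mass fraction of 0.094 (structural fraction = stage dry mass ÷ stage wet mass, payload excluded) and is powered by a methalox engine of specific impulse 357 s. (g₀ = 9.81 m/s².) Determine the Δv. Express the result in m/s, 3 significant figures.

Δv ≈ 6670 m/s

Stage wet mass = m₀ − payload = 43,010 − 2,600 = 40,410 kg.
Stage dry mass = ε × stage wet mass = 0.094 × 40,410 = 3,798.54 kg.
Burnout mass m_f = stage dry + payload = 3,798.54 + 2,600 = 6,398.54 kg.
v_e = Isp · g₀ = 357 × 9.81 = 3502.2 m/s.
Δv = v_e · ln(43,010/6,398.54) = 3502.2 × ln(6.722) = 3502.2 × 1.9054 ≈ 6673 m/s.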